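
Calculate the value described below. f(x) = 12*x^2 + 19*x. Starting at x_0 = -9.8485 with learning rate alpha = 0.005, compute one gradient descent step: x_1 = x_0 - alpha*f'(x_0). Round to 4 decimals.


We compute the gradient at x_0 and apply the update.
f'(x) = 24*x + 19
f'(-9.8485) = 24*-9.8485 + 19 = -217.364
x_1 = -9.8485 - 0.005*-217.364 = -8.7617


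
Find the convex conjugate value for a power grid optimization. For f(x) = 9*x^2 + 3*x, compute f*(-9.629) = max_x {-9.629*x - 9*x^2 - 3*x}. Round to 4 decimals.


f*(y) = sup_x {y*x - a*x^2 - b*x} = sup_x {(y-b)*x - a*x^2}
FOC: (y - b) - 2a*x = 0 => x* = (y - b)/(2a)
x* = (-9.629 - 3)/(2*9) = -0.7016
f*(-9.629) = (y-b)^2/(4a) = (-9.629 - 3)^2/(4*9)
= 159.4916/36 = 4.4303


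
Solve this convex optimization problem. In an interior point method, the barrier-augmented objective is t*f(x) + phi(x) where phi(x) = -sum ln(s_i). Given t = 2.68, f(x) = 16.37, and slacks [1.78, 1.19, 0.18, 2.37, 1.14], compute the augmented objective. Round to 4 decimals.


Step 1: Compute log-barrier.
ln values: [0.5766, 0.174, -1.7148, 0.8629, 0.131]
phi = -(0.5766 + 0.174 - 1.7148 + 0.8629 + 0.131) = -0.0297
Step 2: Compute augmented objective.
t*f(x) = 2.68*16.37 = 43.8716
Total = 43.8716 - 0.0297 = 43.8419


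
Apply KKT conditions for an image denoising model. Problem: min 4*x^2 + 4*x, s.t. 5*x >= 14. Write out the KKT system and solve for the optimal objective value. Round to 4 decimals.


Step 1: Try lambda = 0 (constraint inactive).
x_unc = -4/(2*4) = -0.5
Check: 5*-0.5 = -2.5 < 14 -- violated!
Step 2: Constraint must be active: 5*x = 14
x* = 14/5 = 2.8
lambda = (2*4*2.8 + 4)/5 = 5.28
Step 3: Compute optimal value.
f(x*) = 4*2.8^2 + 4*2.8 = 42.56


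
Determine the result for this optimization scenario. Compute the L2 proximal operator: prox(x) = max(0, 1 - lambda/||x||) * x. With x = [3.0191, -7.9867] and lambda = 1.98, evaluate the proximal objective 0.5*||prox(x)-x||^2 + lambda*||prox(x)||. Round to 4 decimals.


Step 1: Compute ||x||.
||x|| = 8.5383
Step 2: Compute scaling factor.
scale = max(0, 1 - 1.98/8.5383) = 0.7681
Step 3: prox(x) = [2.319, -6.1346]
||prox(x)|| = 6.5583
Step 4: Proximal objective.
0.5*||prox-x||^2 = 1.9602
lambda*||prox|| = 12.9854
Total = 14.9456


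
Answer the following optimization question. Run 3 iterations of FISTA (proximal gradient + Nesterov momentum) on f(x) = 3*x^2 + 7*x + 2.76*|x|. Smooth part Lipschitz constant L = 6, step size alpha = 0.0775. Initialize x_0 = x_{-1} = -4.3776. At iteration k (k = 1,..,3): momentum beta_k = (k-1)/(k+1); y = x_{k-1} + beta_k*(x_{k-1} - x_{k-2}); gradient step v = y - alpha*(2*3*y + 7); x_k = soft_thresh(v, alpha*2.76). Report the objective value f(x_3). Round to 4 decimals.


FISTA on f(x) = 3*x^2 + 7*x + 2.76*|x|
L = 6, alpha = 0.0775
Iteration 1: beta = 0.0, y = -4.3776 + 0.0*(-4.3776 + 4.3776) = -4.3776
  grad(y) = -19.2656, v = y - alpha*grad = -2.8845
  prox(v) = soft_thresh(-2.8845, 0.2139) = -2.6706
Iteration 2: beta = 0.3333, y = -2.6706 + 0.3333*(-2.6706 + 4.3776) = -2.1016
  grad(y) = -5.6097, v = y - alpha*grad = -1.6669
  prox(v) = soft_thresh(-1.6669, 0.2139) = -1.453
Iteration 3: beta = 0.5, y = -1.453 + 0.5*(-1.453 + 2.6706) = -0.8441
  grad(y) = 1.9351, v = y - alpha*grad = -0.9941
  prox(v) = soft_thresh(-0.9941, 0.2139) = -0.7802
f(x_3) = 3*(-0.7802)^2 + 7*(-0.7802) + 2.76*|-0.7802| = -1.4819


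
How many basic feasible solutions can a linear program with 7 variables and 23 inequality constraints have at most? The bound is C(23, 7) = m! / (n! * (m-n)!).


Each vertex corresponds to some choice of n active constraints out of m, so the number of vertices is at most C(m, n) = m! / (n!(m-n)!).
m = 23, n = 7
Numerator: 23 * 22 * 21 * 20 * 19 * 18 * 17
Denominator: 7! = 5040
C(23, 7) = 245157


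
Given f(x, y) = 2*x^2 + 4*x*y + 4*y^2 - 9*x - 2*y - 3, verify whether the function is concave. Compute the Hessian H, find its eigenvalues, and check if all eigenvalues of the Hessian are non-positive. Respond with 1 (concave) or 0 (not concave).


The Hessian of f(x,y) = 2*x^2 + 4*x*y + 4*y^2 - 9*x - 2*y - 3 is:
H = [[4, 4], [4, 8]]
Trace = 4 + 8 = 12
Determinant = 4*8 - (4)^2 = 16
Discriminant = (12)^2 - 4*16 = 80.0
Eigenvalues: lambda_1 = 1.5279, lambda_2 = 10.4721
The function is not concave.

0


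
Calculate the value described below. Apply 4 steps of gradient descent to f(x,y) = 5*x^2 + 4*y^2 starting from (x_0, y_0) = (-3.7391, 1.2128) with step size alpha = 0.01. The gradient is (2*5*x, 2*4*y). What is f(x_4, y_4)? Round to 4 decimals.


Gradient descent on f(x,y) = 5*x^2 + 4*y^2.
Starting point: (-3.7391, 1.2128), alpha = 0.01
Step 1: grad_x = 2*5*-3.7391 = -37.391, grad_y = 2*4*1.2128 = 9.7024
  x_1 = -3.7391 - 0.01*-37.391 = -3.3652
  y_1 = 1.2128 - 0.01*9.7024 = 1.1158
Step 2: grad_x = 2*5*-3.3652 = -33.6519, grad_y = 2*4*1.1158 = 8.9262
  x_2 = -3.3652 - 0.01*-33.6519 = -3.0287
  y_2 = 1.1158 - 0.01*8.9262 = 1.0265
Step 3: grad_x = 2*5*-3.0287 = -30.2867, grad_y = 2*4*1.0265 = 8.2121
  x_3 = -3.0287 - 0.01*-30.2867 = -2.7258
  y_3 = 1.0265 - 0.01*8.2121 = 0.9444
Step 4: grad_x = 2*5*-2.7258 = -27.258, grad_y = 2*4*0.9444 = 7.5551
  x_4 = -2.7258 - 0.01*-27.258 = -2.4532
  y_4 = 0.9444 - 0.01*7.5551 = 0.8688
f(-2.4532, 0.8688) = 5*(-2.4532)^2 + 4*0.8688^2 = 33.1111


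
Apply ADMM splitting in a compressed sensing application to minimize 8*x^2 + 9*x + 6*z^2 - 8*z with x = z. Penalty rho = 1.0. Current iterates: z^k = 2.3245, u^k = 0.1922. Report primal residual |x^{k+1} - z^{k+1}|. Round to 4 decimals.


ADMM iteration with rho = 1.0, z^k = 2.3245, u^k = 0.1922
Step 1: x-update.
Minimize 8*x^2 + 9*x + (1.0/2)*(x - 2.3245 + 0.1922)^2
FOC: (2*8 + 1.0)*x = -9 + 1.0*(2.3245 - 0.1922)
x^{k+1} = -0.404
Step 2: z-update.
Minimize 6*z^2 - 8*z + (1.0/2)*(-0.404 - z + 0.1922)^2
FOC: (2*6 + 1.0)*z = 8 + 1.0*(-0.404 + 0.1922)
z^{k+1} = 0.5991
Step 3: u-update.
u^{k+1} = 0.1922 - 0.404 - 0.5991 = -0.8109
Step 4: Primal residual = |-0.404 - 0.5991| = 1.0031


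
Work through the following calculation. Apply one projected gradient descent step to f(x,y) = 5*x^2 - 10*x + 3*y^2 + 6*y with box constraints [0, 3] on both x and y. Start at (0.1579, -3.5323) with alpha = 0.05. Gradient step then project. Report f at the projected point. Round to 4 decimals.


Step 1: Compute gradient at (0.1579, -3.5323).
grad_x = 2*5*0.1579 - 10 = -8.421
grad_y = 2*3*-3.5323 + 6 = -15.1938
Step 2: Gradient step.
x_raw = 0.1579 - 0.05*-8.421 = 0.579
y_raw = -3.5323 - 0.05*-15.1938 = -2.7726
Step 3: Project onto [0, 3].
x_proj = clip(0.579) = 0.579
y_proj = clip(-2.7726) = 0.0
Step 4: Evaluate f.
f(0.579, 0.0) = -4.1136


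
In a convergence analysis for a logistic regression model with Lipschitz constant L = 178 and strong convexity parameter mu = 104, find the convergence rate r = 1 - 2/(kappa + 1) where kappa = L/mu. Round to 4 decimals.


Step 1: Compute the condition number.
kappa = L/mu = 178/104 = 1.7115
Step 2: Compute the convergence rate.
r = 1 - 2/(kappa + 1) = 1 - 2*mu/(L + mu) = (L - mu)/(L + mu) = 74/282 = 0.2624


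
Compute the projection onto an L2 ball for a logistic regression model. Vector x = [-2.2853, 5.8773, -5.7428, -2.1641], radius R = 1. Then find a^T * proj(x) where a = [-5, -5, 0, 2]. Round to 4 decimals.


Step 1: Compute ||x|| (intermediates to 6 decimals).
||x|| = sqrt((-2.2853)^2 + 5.8773^2 + (-5.7428)^2 + (-2.1641)^2) = 8.799337
Step 2: Project.
Since ||x|| > R, scale = R/||x|| = 1/8.799337 = 0.113645, proj(x) = scale * x
proj(x) = [-0.259713, 0.667926, -0.652641, -0.245939]
Step 3: Dot product.
a^T * proj(x) = -5*(-0.259713) - 5*0.667926 + 0*(-0.652641) + 2*(-0.245939) = -2.5329


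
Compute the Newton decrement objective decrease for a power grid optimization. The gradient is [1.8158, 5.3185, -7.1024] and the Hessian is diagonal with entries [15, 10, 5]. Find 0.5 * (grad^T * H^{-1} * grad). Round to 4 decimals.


Step 1: H is diagonal, so H^(-1) * g = [0.1211, 0.5319, -1.4205].
Step 2: g^T H^(-1) g = sum_i g_i^2 / H_ii
  = (1.8158)^2/15 + (5.3185)^2/10 + (-7.1024)^2/5
  = 0.2198 + 2.8286 + 10.0888 = 13.1373
Step 3: Objective decrease = 0.5 * g^T H^(-1) g = 6.5686


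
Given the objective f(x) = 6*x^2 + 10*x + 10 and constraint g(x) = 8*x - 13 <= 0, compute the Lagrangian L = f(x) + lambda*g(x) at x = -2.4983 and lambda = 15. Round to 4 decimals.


Step 1: Evaluate f(x).
f(-2.4983) = 6*(-2.4983)^2 + 10*(-2.4983) + 10 = 22.466
Step 2: Evaluate g(x).
g(-2.4983) = 8*-2.4983 - 13 = -32.9864
Step 3: Compute Lagrangian.
L = 22.466 + 15*-32.9864 = -472.33


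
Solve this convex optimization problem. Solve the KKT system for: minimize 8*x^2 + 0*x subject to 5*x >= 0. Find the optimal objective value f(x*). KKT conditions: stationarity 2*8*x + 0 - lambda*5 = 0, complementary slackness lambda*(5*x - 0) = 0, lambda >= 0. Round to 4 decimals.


Step 1: Try lambda = 0 (constraint inactive).
Stationarity: 2*8*x + 0 = 0
x* = 0/(2*8) = 0.0
Check constraint: 5*0.0 = 0.0 >= 0 -- satisfied.
Step 2: Compute optimal value.
f(x*) = 8*0.0^2 + 0*0.0 = 0.0


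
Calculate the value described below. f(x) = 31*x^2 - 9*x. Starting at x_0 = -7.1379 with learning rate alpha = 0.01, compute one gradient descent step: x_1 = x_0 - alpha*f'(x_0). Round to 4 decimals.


We compute the gradient at x_0 and apply the update.
f'(x) = 62*x - 9
f'(-7.1379) = 62*-7.1379 - 9 = -451.5498
x_1 = -7.1379 - 0.01*-451.5498 = -2.6224


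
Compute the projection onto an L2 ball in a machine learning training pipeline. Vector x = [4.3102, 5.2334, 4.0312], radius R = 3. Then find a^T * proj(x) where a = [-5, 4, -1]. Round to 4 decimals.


Step 1: Compute ||x|| (intermediates to 6 decimals).
||x|| = sqrt(4.3102^2 + 5.2334^2 + 4.0312^2) = 7.887767
Step 2: Project.
Since ||x|| > R, scale = R/||x|| = 3/7.887767 = 0.380336, proj(x) = scale * x
proj(x) = [1.639324, 1.99045, 1.53321]
Step 3: Dot product.
a^T * proj(x) = -5*1.639324 + 4*1.99045 - 1*1.53321 = -1.768


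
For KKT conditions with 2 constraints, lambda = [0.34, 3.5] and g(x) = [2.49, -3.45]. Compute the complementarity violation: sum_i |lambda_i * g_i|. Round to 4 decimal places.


KKT complementary slackness check:
lambda_1 * g_1 = 0.34 * 2.49 = 0.8466
lambda_2 * g_2 = 3.5 * -3.45 = -12.075
Total violation = 0.8466 + 12.075 = 12.9216


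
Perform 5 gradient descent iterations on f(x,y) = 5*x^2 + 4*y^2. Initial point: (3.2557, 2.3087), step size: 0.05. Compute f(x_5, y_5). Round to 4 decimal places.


Gradient descent on f(x,y) = 5*x^2 + 4*y^2.
Starting point: (3.2557, 2.3087), alpha = 0.05
Step 1: grad_x = 2*5*3.2557 = 32.557, grad_y = 2*4*2.3087 = 18.4696
  x_1 = 3.2557 - 0.05*32.557 = 1.6279
  y_1 = 2.3087 - 0.05*18.4696 = 1.3852
Step 2: grad_x = 2*5*1.6279 = 16.2785, grad_y = 2*4*1.3852 = 11.0818
  x_2 = 1.6279 - 0.05*16.2785 = 0.8139
  y_2 = 1.3852 - 0.05*11.0818 = 0.8311
Step 3: grad_x = 2*5*0.8139 = 8.1393, grad_y = 2*4*0.8311 = 6.6491
  x_3 = 0.8139 - 0.05*8.1393 = 0.407
  y_3 = 0.8311 - 0.05*6.6491 = 0.4987
Step 4: grad_x = 2*5*0.407 = 4.0696, grad_y = 2*4*0.4987 = 3.9894
  x_4 = 0.407 - 0.05*4.0696 = 0.2035
  y_4 = 0.4987 - 0.05*3.9894 = 0.2992
Step 5: grad_x = 2*5*0.2035 = 2.0348, grad_y = 2*4*0.2992 = 2.3937
  x_5 = 0.2035 - 0.05*2.0348 = 0.1017
  y_5 = 0.2992 - 0.05*2.3937 = 0.1795
f(0.1017, 0.1795) = 5*0.1017^2 + 4*0.1795^2 = 0.1807


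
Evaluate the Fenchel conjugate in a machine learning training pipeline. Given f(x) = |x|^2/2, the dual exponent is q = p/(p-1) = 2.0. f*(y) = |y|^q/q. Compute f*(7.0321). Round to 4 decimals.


The conjugate exponent q satisfies 1/p + 1/q = 1.
p = 2, so q = 2/(2 - 1) = 2.0
|y|^q = 7.0321^2.0 = 49.4504
f*(7.0321) = 49.4504 / 2.0 = 24.7252


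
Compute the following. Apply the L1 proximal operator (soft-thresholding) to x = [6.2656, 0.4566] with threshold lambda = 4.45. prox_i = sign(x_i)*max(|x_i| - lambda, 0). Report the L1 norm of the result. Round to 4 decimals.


Soft-thresholding with lambda = 4.45:
prox(6.2656) = sign(6.2656)*max(|6.2656| - 4.45, 0) = 1.8156
prox(0.4566) = sign(0.4566)*max(|0.4566| - 4.45, 0) = 0.0
prox(x) = [1.8156, 0.0]
||prox(x)||_1 = 1.8156 + 0.0 = 1.8156


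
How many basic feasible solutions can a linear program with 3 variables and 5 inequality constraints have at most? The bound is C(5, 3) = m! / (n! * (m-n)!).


Each vertex corresponds to some choice of n active constraints out of m, so the number of vertices is at most C(m, n) = m! / (n!(m-n)!).
m = 5, n = 3
Numerator: 5 * 4 * 3
Denominator: 3! = 6
C(5, 3) = 10


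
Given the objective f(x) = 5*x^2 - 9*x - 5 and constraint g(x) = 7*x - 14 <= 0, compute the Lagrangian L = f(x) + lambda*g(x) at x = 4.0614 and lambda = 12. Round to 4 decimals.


Step 1: Evaluate f(x).
f(4.0614) = 5*4.0614^2 - 9*4.0614 - 5 = 40.9222
Step 2: Evaluate g(x).
g(4.0614) = 7*4.0614 - 14 = 14.4298
Step 3: Compute Lagrangian.
L = 40.9222 + 12*14.4298 = 214.0798


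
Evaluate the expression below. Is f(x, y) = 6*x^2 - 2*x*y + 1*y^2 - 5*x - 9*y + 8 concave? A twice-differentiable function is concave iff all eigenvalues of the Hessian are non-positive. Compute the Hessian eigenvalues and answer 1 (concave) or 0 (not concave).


The Hessian of f(x,y) = 6*x^2 - 2*x*y + 1*y^2 - 5*x - 9*y + 8 is:
H = [[12, -2], [-2, 2]]
Trace = 12 + 2 = 14
Determinant = 12*2 - (-2)^2 = 20
Discriminant = (14)^2 - 4*20 = 116.0
Eigenvalues: lambda_1 = 1.6148, lambda_2 = 12.3852
The function is not concave.

0


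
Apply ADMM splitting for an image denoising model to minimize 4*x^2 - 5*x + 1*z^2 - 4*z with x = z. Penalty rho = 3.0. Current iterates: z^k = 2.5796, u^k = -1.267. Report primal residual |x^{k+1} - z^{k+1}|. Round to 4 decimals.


ADMM iteration with rho = 3.0, z^k = 2.5796, u^k = -1.267
Step 1: x-update.
Minimize 4*x^2 - 5*x + (3.0/2)*(x - 2.5796 - 1.267)^2
FOC: (2*4 + 3.0)*x = 5 + 3.0*(2.5796 + 1.267)
x^{k+1} = 1.5036
Step 2: z-update.
Minimize 1*z^2 - 4*z + (3.0/2)*(1.5036 - z - 1.267)^2
FOC: (2*1 + 3.0)*z = 4 + 3.0*(1.5036 - 1.267)
z^{k+1} = 0.942
Step 3: u-update.
u^{k+1} = -1.267 + 1.5036 - 0.942 = -0.7054
Step 4: Primal residual = |1.5036 - 0.942| = 0.5616


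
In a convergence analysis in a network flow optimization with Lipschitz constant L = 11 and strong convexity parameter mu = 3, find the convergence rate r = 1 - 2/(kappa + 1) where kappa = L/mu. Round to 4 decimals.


Step 1: Compute the condition number.
kappa = L/mu = 11/3 = 3.6667
Step 2: Compute the convergence rate.
r = 1 - 2/(kappa + 1) = 1 - 2*mu/(L + mu) = (L - mu)/(L + mu) = 8/14 = 0.5714


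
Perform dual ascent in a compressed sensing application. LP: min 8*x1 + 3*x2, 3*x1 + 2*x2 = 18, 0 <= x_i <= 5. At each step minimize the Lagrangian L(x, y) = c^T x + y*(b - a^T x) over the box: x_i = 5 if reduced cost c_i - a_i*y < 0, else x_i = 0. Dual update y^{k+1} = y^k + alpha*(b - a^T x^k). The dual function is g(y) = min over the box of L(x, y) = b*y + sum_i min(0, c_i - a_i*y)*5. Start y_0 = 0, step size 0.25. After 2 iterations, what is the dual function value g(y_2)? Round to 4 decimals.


Dual ascent for LP: min 8*x1 + 3*x2, 3*x1 + 2*x2 = 18, 0 <= x_i <= 5
Step 1: y^k = 0.0, reduced costs: (8.0, 3.0)
  x^k = (0.0, 0.0), subgradient = b - a^T x = 18.0
  y^{k+1} = 0.0 + 0.25*18.0 = 4.5
Step 2: y^k = 4.5, reduced costs: (-5.5, -6.0)
  x^k = (5.0, 5.0), subgradient = b - a^T x = -7.0
  y^{k+1} = 4.5 + 0.25*-7.0 = 2.75
Dual objective at y_2 = 2.75: reduced costs (-0.25, -2.5), box minimizer x = (5.0, 5.0)
g(y_2) = b*y + (c1 - a1*y)*x1 + (c2 - a2*y)*x2 = 18*2.75 + (-0.25)*5.0 + (-2.5)*5.0 = 49.5 - 1.25 - 12.5 = 35.75


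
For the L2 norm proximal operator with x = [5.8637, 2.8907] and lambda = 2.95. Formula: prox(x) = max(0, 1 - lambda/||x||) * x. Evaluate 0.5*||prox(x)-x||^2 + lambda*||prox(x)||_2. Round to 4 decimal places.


Step 1: Compute ||x||.
||x|| = 6.5375
Step 2: Compute scaling factor.
scale = max(0, 1 - 2.95/6.5375) = 0.5488
Step 3: prox(x) = [3.2178, 1.5863]
||prox(x)|| = 3.5875
Step 4: Proximal objective.
0.5*||prox-x||^2 = 4.3513
lambda*||prox|| = 10.5831
Total = 14.9344


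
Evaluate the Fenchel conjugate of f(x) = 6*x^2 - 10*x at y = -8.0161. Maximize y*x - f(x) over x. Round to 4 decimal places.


f*(y) = sup_x {y*x - a*x^2 - b*x} = sup_x {(y-b)*x - a*x^2}
FOC: (y - b) - 2a*x = 0 => x* = (y - b)/(2a)
x* = (-8.0161 + 10)/(2*6) = 0.1653
f*(-8.0161) = (y-b)^2/(4a) = (-8.0161 + 10)^2/(4*6)
= 3.9359/24 = 0.164


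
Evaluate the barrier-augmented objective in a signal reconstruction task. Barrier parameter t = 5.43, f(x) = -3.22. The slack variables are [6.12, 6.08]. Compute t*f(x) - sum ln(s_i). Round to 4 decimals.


Step 1: Compute log-barrier.
ln values: [1.8116, 1.805]
phi = -(1.8116 + 1.805) = -3.6166
Step 2: Compute augmented objective.
t*f(x) = 5.43*-3.22 = -17.4846
Total = -17.4846 - 3.6166 = -21.1012


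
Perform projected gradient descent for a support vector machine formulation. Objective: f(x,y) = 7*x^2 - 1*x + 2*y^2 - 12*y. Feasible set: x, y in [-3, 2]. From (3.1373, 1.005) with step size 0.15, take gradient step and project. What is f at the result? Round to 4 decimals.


Step 1: Compute gradient at (3.1373, 1.005).
grad_x = 2*7*3.1373 - 1 = 42.9222
grad_y = 2*2*1.005 - 12 = -7.98
Step 2: Gradient step.
x_raw = 3.1373 - 0.15*42.9222 = -3.301
y_raw = 1.005 - 0.15*-7.98 = 2.202
Step 3: Project onto [-3, 2].
x_proj = clip(-3.301) = -3.0
y_proj = clip(2.202) = 2.0
Step 4: Evaluate f.
f(-3.0, 2.0) = 50.0


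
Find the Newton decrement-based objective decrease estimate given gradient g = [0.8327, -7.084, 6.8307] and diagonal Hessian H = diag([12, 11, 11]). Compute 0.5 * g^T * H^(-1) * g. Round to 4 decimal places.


Step 1: H is diagonal, so H^(-1) * g = [0.0694, -0.644, 0.621].
Step 2: g^T H^(-1) g = sum_i g_i^2 / H_ii
  = (0.8327)^2/12 + (-7.084)^2/11 + (6.8307)^2/11
  = 0.0578 + 4.5621 + 4.2417 = 8.8616
Step 3: Objective decrease = 0.5 * g^T H^(-1) g = 4.4308


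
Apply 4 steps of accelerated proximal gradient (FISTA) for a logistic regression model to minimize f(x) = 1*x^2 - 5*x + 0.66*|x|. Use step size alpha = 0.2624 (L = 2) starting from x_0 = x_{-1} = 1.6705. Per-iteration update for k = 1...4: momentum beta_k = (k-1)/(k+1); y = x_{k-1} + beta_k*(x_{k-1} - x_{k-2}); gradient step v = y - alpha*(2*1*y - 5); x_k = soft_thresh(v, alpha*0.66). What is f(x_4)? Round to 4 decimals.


FISTA on f(x) = 1*x^2 - 5*x + 0.66*|x|
L = 2, alpha = 0.2624
Iteration 1: beta = 0.0, y = 1.6705 + 0.0*(1.6705 - 1.6705) = 1.6705
  grad(y) = -1.659, v = y - alpha*grad = 2.1058
  prox(v) = soft_thresh(2.1058, 0.1732) = 1.9326
Iteration 2: beta = 0.3333, y = 1.9326 + 0.3333*(1.9326 - 1.6705) = 2.02
  grad(y) = -0.96, v = y - alpha*grad = 2.2719
  prox(v) = soft_thresh(2.2719, 0.1732) = 2.0987
Iteration 3: beta = 0.5, y = 2.0987 + 0.5*(2.0987 - 1.9326) = 2.1818
  grad(y) = -0.6365, v = y - alpha*grad = 2.3488
  prox(v) = soft_thresh(2.3488, 0.1732) = 2.1756
Iteration 4: beta = 0.6, y = 2.1756 + 0.6*(2.1756 - 2.0987) = 2.2217
  grad(y) = -0.5566, v = y - alpha*grad = 2.3678
  prox(v) = soft_thresh(2.3678, 0.1732) = 2.1946
f(x_4) = 1*2.1946^2 - 5*2.1946 + 0.66*|2.1946| = -4.7083


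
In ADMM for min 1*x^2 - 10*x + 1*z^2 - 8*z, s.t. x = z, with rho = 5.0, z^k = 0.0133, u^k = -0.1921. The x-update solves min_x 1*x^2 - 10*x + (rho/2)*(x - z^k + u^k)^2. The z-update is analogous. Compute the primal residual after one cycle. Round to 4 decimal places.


ADMM iteration with rho = 5.0, z^k = 0.0133, u^k = -0.1921
Step 1: x-update.
Minimize 1*x^2 - 10*x + (5.0/2)*(x - 0.0133 - 0.1921)^2
FOC: (2*1 + 5.0)*x = 10 + 5.0*(0.0133 + 0.1921)
x^{k+1} = 1.5753
Step 2: z-update.
Minimize 1*z^2 - 8*z + (5.0/2)*(1.5753 - z - 0.1921)^2
FOC: (2*1 + 5.0)*z = 8 + 5.0*(1.5753 - 0.1921)
z^{k+1} = 2.1308
Step 3: u-update.
u^{k+1} = -0.1921 + 1.5753 - 2.1308 = -0.7477
Step 4: Primal residual = |1.5753 - 2.1308| = 0.5556


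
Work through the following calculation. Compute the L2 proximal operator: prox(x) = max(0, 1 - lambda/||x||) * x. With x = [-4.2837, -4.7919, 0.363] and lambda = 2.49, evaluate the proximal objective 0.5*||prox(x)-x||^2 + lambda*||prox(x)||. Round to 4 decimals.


Step 1: Compute ||x||.
||x|| = 6.4377
Step 2: Compute scaling factor.
scale = max(0, 1 - 2.49/6.4377) = 0.6132
Step 3: prox(x) = [-2.6268, -2.9385, 0.2226]
||prox(x)|| = 3.9477
Step 4: Proximal objective.
0.5*||prox-x||^2 = 3.1001
lambda*||prox|| = 9.8298
Total = 12.9299


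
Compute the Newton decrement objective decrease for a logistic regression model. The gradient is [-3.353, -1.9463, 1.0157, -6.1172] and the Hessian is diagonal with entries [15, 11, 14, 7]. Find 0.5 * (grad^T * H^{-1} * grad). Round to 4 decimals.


Step 1: H is diagonal, so H^(-1) * g = [-0.2235, -0.1769, 0.0726, -0.8739].
Step 2: g^T H^(-1) g = sum_i g_i^2 / H_ii
  = (-3.353)^2/15 + (-1.9463)^2/11 + (1.0157)^2/14 + (-6.1172)^2/7
  = 0.7495 + 0.3444 + 0.0737 + 5.3457 = 6.5133
Step 3: Objective decrease = 0.5 * g^T H^(-1) g = 3.2567


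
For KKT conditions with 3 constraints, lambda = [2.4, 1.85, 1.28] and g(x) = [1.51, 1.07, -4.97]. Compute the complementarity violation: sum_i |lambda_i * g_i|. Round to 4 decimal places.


KKT complementary slackness check:
lambda_1 * g_1 = 2.4 * 1.51 = 3.624
lambda_2 * g_2 = 1.85 * 1.07 = 1.9795
lambda_3 * g_3 = 1.28 * -4.97 = -6.3616
Total violation = 3.624 + 1.9795 + 6.3616 = 11.9651


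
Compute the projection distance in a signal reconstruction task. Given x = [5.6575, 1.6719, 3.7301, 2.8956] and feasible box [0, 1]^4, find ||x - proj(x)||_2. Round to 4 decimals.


Project each component onto [0, 1].
clip(5.6575) = 1.0, clip(1.6719) = 1.0, clip(3.7301) = 1.0, clip(2.8956) = 1.0
Projection = [1.0, 1.0, 1.0, 1.0]
Squared diffs: [21.6923, 0.4514, 7.4534, 3.5933]
Distance = sqrt(33.1904) = 5.7611


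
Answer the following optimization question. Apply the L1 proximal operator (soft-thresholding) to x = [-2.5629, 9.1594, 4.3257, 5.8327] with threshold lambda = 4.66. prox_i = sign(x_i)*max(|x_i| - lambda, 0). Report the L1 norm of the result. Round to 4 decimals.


Soft-thresholding with lambda = 4.66:
prox(-2.5629) = sign(-2.5629)*max(|-2.5629| - 4.66, 0) = 0.0
prox(9.1594) = sign(9.1594)*max(|9.1594| - 4.66, 0) = 4.4994
prox(4.3257) = sign(4.3257)*max(|4.3257| - 4.66, 0) = 0.0
prox(5.8327) = sign(5.8327)*max(|5.8327| - 4.66, 0) = 1.1727
prox(x) = [0.0, 4.4994, 0.0, 1.1727]
||prox(x)||_1 = 0.0 + 4.4994 + 0.0 + 1.1727 = 5.6721


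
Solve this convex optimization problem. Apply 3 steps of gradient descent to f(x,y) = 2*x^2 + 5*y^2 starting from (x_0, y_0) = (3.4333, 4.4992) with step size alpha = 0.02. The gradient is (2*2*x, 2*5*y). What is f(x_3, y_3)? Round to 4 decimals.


Gradient descent on f(x,y) = 2*x^2 + 5*y^2.
Starting point: (3.4333, 4.4992), alpha = 0.02
Step 1: grad_x = 2*2*3.4333 = 13.7332, grad_y = 2*5*4.4992 = 44.992
  x_1 = 3.4333 - 0.02*13.7332 = 3.1586
  y_1 = 4.4992 - 0.02*44.992 = 3.5994
Step 2: grad_x = 2*2*3.1586 = 12.6345, grad_y = 2*5*3.5994 = 35.9936
  x_2 = 3.1586 - 0.02*12.6345 = 2.9059
  y_2 = 3.5994 - 0.02*35.9936 = 2.8795
Step 3: grad_x = 2*2*2.9059 = 11.6238, grad_y = 2*5*2.8795 = 28.7949
  x_3 = 2.9059 - 0.02*11.6238 = 2.6735
  y_3 = 2.8795 - 0.02*28.7949 = 2.3036
f(2.6735, 2.3036) = 2*2.6735^2 + 5*2.3036^2 = 40.8275


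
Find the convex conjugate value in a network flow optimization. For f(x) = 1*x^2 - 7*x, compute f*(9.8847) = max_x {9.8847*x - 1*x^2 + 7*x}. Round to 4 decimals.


f*(y) = sup_x {y*x - a*x^2 - b*x} = sup_x {(y-b)*x - a*x^2}
FOC: (y - b) - 2a*x = 0 => x* = (y - b)/(2a)
x* = (9.8847 + 7)/(2*1) = 8.4424
f*(9.8847) = (y-b)^2/(4a) = (9.8847 + 7)^2/(4*1)
= 285.0931/4 = 71.2733


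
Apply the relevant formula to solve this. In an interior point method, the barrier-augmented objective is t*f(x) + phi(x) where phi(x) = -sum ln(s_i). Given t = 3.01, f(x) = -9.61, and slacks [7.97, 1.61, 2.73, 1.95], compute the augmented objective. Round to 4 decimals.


Step 1: Compute log-barrier.
ln values: [2.0757, 0.4762, 1.0043, 0.6678]
phi = -(2.0757 + 0.4762 + 1.0043 + 0.6678) = -4.224
Step 2: Compute augmented objective.
t*f(x) = 3.01*-9.61 = -28.9261
Total = -28.9261 - 4.224 = -33.1501


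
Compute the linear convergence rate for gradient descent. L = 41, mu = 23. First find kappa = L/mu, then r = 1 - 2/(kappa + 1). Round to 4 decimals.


Step 1: Compute the condition number.
kappa = L/mu = 41/23 = 1.7826
Step 2: Compute the convergence rate.
r = 1 - 2/(kappa + 1) = 1 - 2*mu/(L + mu) = (L - mu)/(L + mu) = 18/64 = 0.2813


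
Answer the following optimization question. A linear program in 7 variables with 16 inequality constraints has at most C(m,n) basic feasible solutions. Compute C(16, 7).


Each vertex corresponds to some choice of n active constraints out of m, so the number of vertices is at most C(m, n) = m! / (n!(m-n)!).
m = 16, n = 7
Numerator: 16 * 15 * 14 * 13 * 12 * 11 * 10
Denominator: 7! = 5040
C(16, 7) = 11440


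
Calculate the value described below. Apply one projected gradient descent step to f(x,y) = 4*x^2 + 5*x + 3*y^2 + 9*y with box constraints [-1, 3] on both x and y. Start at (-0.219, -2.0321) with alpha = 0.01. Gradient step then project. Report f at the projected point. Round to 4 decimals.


Step 1: Compute gradient at (-0.219, -2.0321).
grad_x = 2*4*-0.219 + 5 = 3.248
grad_y = 2*3*-2.0321 + 9 = -3.1926
Step 2: Gradient step.
x_raw = -0.219 - 0.01*3.248 = -0.2515
y_raw = -2.0321 - 0.01*-3.1926 = -2.0002
Step 3: Project onto [-1, 3].
x_proj = clip(-0.2515) = -0.2515
y_proj = clip(-2.0002) = -1.0
Step 4: Evaluate f.
f(-0.2515, -1.0) = -7.0044


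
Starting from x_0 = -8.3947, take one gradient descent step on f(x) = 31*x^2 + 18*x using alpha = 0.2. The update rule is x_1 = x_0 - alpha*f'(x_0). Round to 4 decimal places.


We compute the gradient at x_0 and apply the update.
f'(x) = 62*x + 18
f'(-8.3947) = 62*-8.3947 + 18 = -502.4714
x_1 = -8.3947 - 0.2*-502.4714 = 92.0996


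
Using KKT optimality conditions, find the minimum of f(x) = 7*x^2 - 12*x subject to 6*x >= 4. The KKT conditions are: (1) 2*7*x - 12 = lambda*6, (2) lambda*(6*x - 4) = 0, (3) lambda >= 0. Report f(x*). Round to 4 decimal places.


Step 1: Try lambda = 0 (constraint inactive).
Stationarity: 2*7*x - 12 = 0
x* = 12/(2*7) = 6/7 = 0.8571 (rounded; the exact value 6/7 is used below)
Check constraint: 6*0.8571 = 5.1426 >= 4 -- satisfied.
Step 2: Compute optimal value.
f(x*) = 7*(6/7)^2 - 12*(6/7) = -5.1429


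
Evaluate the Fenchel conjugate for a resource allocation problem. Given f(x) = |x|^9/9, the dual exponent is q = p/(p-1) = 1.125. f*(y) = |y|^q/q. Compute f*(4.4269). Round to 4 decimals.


The conjugate exponent q satisfies 1/p + 1/q = 1.
p = 9, so q = 9/(9 - 1) = 1.125
|y|^q = 4.4269^1.125 = 5.3317
f*(4.4269) = 5.3317 / 1.125 = 4.7393


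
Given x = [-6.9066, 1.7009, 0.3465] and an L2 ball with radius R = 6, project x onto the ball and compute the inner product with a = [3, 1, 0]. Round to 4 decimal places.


Step 1: Compute ||x|| (intermediates to 6 decimals).
||x|| = sqrt((-6.9066)^2 + 1.7009^2 + 0.3465^2) = 7.121394
Step 2: Project.
Since ||x|| > R, scale = R/||x|| = 6/7.121394 = 0.842532, proj(x) = scale * x
proj(x) = [-5.819032, 1.433063, 0.291937]
Step 3: Dot product.
a^T * proj(x) = 3*(-5.819032) + 1*1.433063 + 0*0.291937 = -16.024


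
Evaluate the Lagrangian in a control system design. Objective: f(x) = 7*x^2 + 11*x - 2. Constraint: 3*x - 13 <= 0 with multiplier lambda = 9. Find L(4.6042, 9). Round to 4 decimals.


Step 1: Evaluate f(x).
f(4.6042) = 7*4.6042^2 + 11*4.6042 - 2 = 197.0368
Step 2: Evaluate g(x).
g(4.6042) = 3*4.6042 - 13 = 0.8126
Step 3: Compute Lagrangian.
L = 197.0368 + 9*0.8126 = 204.3502


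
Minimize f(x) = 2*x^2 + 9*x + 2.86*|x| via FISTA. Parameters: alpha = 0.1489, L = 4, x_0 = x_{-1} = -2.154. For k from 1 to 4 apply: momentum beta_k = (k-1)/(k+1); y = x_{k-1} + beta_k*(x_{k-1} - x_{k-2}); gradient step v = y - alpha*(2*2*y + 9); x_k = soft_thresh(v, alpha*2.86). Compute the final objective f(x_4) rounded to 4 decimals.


FISTA on f(x) = 2*x^2 + 9*x + 2.86*|x|
L = 4, alpha = 0.1489
Iteration 1: beta = 0.0, y = -2.154 + 0.0*(-2.154 + 2.154) = -2.154
  grad(y) = 0.384, v = y - alpha*grad = -2.2112
  prox(v) = soft_thresh(-2.2112, 0.4259) = -1.7853
Iteration 2: beta = 0.3333, y = -1.7853 + 0.3333*(-1.7853 + 2.154) = -1.6624
  grad(y) = 2.3503, v = y - alpha*grad = -2.0124
  prox(v) = soft_thresh(-2.0124, 0.4259) = -1.5865
Iteration 3: beta = 0.5, y = -1.5865 + 0.5*(-1.5865 + 1.7853) = -1.4871
  grad(y) = 3.0514, v = y - alpha*grad = -1.9415
  prox(v) = soft_thresh(-1.9415, 0.4259) = -1.5156
Iteration 4: beta = 0.6, y = -1.5156 + 0.6*(-1.5156 + 1.5865) = -1.4731
  grad(y) = 3.1076, v = y - alpha*grad = -1.9358
  prox(v) = soft_thresh(-1.9358, 0.4259) = -1.51
f(x_4) = 2*(-1.51)^2 + 9*(-1.51) + 2.86*|-1.51| = -4.7112


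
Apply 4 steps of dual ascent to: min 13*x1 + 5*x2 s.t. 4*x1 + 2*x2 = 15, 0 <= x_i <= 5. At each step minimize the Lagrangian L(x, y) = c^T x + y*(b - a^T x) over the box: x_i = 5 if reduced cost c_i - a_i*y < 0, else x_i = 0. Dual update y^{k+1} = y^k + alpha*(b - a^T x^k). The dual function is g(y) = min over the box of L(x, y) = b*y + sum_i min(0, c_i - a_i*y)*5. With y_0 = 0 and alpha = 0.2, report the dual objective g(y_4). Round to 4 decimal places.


Dual ascent for LP: min 13*x1 + 5*x2, 4*x1 + 2*x2 = 15, 0 <= x_i <= 5
Step 1: y^k = 0.0, reduced costs: (13.0, 5.0)
  x^k = (0.0, 0.0), subgradient = b - a^T x = 15.0
  y^{k+1} = 0.0 + 0.2*15.0 = 3.0
Step 2: y^k = 3.0, reduced costs: (1.0, -1.0)
  x^k = (0.0, 5.0), subgradient = b - a^T x = 5.0
  y^{k+1} = 3.0 + 0.2*5.0 = 4.0
Step 3: y^k = 4.0, reduced costs: (-3.0, -3.0)
  x^k = (5.0, 5.0), subgradient = b - a^T x = -15.0
  y^{k+1} = 4.0 + 0.2*-15.0 = 1.0
Step 4: y^k = 1.0, reduced costs: (9.0, 3.0)
  x^k = (0.0, 0.0), subgradient = b - a^T x = 15.0
  y^{k+1} = 1.0 + 0.2*15.0 = 4.0
Dual objective at y_4 = 4.0: reduced costs (-3.0, -3.0), box minimizer x = (5.0, 5.0)
g(y_4) = b*y + (c1 - a1*y)*x1 + (c2 - a2*y)*x2 = 15*4.0 + (-3.0)*5.0 + (-3.0)*5.0 = 60.0 - 15.0 - 15.0 = 30.0


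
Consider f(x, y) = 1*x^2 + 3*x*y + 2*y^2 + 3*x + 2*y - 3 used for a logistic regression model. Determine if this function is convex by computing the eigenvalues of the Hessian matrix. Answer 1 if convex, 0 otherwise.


The Hessian of f(x,y) = 1*x^2 + 3*x*y + 2*y^2 + 3*x + 2*y - 3 is:
H = [[2, 3], [3, 4]]
Trace = 2 + 4 = 6
Determinant = 2*4 - (3)^2 = -1
Discriminant = (6)^2 - 4*-1 = 40.0
Eigenvalues: lambda_1 = -0.1623, lambda_2 = 6.1623
The function is not convex.

0


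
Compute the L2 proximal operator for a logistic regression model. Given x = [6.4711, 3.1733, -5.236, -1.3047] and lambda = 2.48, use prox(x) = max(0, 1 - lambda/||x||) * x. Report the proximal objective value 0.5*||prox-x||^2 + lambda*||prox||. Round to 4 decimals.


Step 1: Compute ||x||.
||x|| = 9.0035
Step 2: Compute scaling factor.
scale = max(0, 1 - 2.48/9.0035) = 0.7246
Step 3: prox(x) = [4.6886, 2.2992, -3.7938, -0.9453]
||prox(x)|| = 6.5235
Step 4: Proximal objective.
0.5*||prox-x||^2 = 3.0752
lambda*||prox|| = 16.1783
Total = 19.2535


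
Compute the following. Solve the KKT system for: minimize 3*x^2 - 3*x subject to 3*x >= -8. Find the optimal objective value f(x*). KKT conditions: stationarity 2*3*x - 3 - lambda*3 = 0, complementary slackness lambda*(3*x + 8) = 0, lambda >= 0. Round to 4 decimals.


Step 1: Try lambda = 0 (constraint inactive).
Stationarity: 2*3*x - 3 = 0
x* = 3/(2*3) = 0.5
Check constraint: 3*0.5 = 1.5 >= -8 -- satisfied.
Step 2: Compute optimal value.
f(x*) = 3*0.5^2 - 3*0.5 = -0.75


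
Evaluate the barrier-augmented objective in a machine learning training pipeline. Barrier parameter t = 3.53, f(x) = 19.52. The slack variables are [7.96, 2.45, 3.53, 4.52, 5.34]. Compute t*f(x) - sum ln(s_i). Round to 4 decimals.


Step 1: Compute log-barrier.
ln values: [2.0744, 0.8961, 1.2613, 1.5085, 1.6752]
phi = -(2.0744 + 0.8961 + 1.2613 + 1.5085 + 1.6752) = -7.4156
Step 2: Compute augmented objective.
t*f(x) = 3.53*19.52 = 68.9056
Total = 68.9056 - 7.4156 = 61.49


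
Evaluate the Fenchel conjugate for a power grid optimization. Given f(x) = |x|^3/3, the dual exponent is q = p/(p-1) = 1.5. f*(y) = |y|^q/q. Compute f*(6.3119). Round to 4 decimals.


The conjugate exponent q satisfies 1/p + 1/q = 1.
p = 3, so q = 3/(3 - 1) = 1.5
|y|^q = 6.3119^1.5 = 15.8577
f*(6.3119) = 15.8577 / 1.5 = 10.5718


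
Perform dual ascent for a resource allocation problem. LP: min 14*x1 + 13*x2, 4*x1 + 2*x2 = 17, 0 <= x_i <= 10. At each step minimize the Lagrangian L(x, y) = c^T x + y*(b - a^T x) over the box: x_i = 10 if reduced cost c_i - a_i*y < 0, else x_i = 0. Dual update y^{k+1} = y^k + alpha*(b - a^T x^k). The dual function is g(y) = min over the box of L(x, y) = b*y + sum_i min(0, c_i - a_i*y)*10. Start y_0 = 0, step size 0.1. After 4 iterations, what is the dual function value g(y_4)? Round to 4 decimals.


Dual ascent for LP: min 14*x1 + 13*x2, 4*x1 + 2*x2 = 17, 0 <= x_i <= 10
Step 1: y^k = 0.0, reduced costs: (14.0, 13.0)
  x^k = (0.0, 0.0), subgradient = b - a^T x = 17.0
  y^{k+1} = 0.0 + 0.1*17.0 = 1.7
Step 2: y^k = 1.7, reduced costs: (7.2, 9.6)
  x^k = (0.0, 0.0), subgradient = b - a^T x = 17.0
  y^{k+1} = 1.7 + 0.1*17.0 = 3.4
Step 3: y^k = 3.4, reduced costs: (0.4, 6.2)
  x^k = (0.0, 0.0), subgradient = b - a^T x = 17.0
  y^{k+1} = 3.4 + 0.1*17.0 = 5.1
Step 4: y^k = 5.1, reduced costs: (-6.4, 2.8)
  x^k = (10.0, 0.0), subgradient = b - a^T x = -23.0
  y^{k+1} = 5.1 + 0.1*-23.0 = 2.8
Dual objective at y_4 = 2.8: reduced costs (2.8, 7.4), box minimizer x = (0.0, 0.0)
g(y_4) = b*y + (c1 - a1*y)*x1 + (c2 - a2*y)*x2 = 17*2.8 + 2.8*0.0 + 7.4*0.0 = 47.6 + 0.0 + 0.0 = 47.6


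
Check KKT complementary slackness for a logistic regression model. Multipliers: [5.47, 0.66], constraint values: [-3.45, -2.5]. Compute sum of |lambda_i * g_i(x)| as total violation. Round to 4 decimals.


KKT complementary slackness check:
lambda_1 * g_1 = 5.47 * -3.45 = -18.8715
lambda_2 * g_2 = 0.66 * -2.5 = -1.65
Total violation = 18.8715 + 1.65 = 20.5215


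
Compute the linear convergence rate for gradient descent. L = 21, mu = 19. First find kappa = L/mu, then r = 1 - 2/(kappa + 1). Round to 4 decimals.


Step 1: Compute the condition number.
kappa = L/mu = 21/19 = 1.1053
Step 2: Compute the convergence rate.
r = 1 - 2/(kappa + 1) = 1 - 2*mu/(L + mu) = (L - mu)/(L + mu) = 2/40 = 0.05


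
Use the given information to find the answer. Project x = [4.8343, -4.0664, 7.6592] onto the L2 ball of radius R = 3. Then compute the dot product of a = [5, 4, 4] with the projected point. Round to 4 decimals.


Step 1: Compute ||x|| (intermediates to 6 decimals).
||x|| = sqrt(4.8343^2 + (-4.0664)^2 + 7.6592^2) = 9.928213
Step 2: Project.
Since ||x|| > R, scale = R/||x|| = 3/9.928213 = 0.302169, proj(x) = scale * x
proj(x) = [1.460776, -1.22874, 2.314373]
Step 3: Dot product.
a^T * proj(x) = 5*1.460776 + 4*(-1.22874) + 4*2.314373 = 11.6464


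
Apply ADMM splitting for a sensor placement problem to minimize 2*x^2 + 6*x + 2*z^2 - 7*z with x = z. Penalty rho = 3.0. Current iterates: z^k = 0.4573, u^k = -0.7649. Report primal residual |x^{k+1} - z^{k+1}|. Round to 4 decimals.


ADMM iteration with rho = 3.0, z^k = 0.4573, u^k = -0.7649
Step 1: x-update.
Minimize 2*x^2 + 6*x + (3.0/2)*(x - 0.4573 - 0.7649)^2
FOC: (2*2 + 3.0)*x = -6 + 3.0*(0.4573 + 0.7649)
x^{k+1} = -0.3333
Step 2: z-update.
Minimize 2*z^2 - 7*z + (3.0/2)*(-0.3333 - z - 0.7649)^2
FOC: (2*2 + 3.0)*z = 7 + 3.0*(-0.3333 - 0.7649)
z^{k+1} = 0.5293
Step 3: u-update.
u^{k+1} = -0.7649 - 0.3333 - 0.5293 = -1.6276
Step 4: Primal residual = |-0.3333 - 0.5293| = 0.8627


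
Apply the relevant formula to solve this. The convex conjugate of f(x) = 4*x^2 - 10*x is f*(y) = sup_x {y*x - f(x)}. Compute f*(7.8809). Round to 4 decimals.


f*(y) = sup_x {y*x - a*x^2 - b*x} = sup_x {(y-b)*x - a*x^2}
FOC: (y - b) - 2a*x = 0 => x* = (y - b)/(2a)
x* = (7.8809 + 10)/(2*4) = 2.2351
f*(7.8809) = (y-b)^2/(4a) = (7.8809 + 10)^2/(4*4)
= 319.7266/16 = 19.9829


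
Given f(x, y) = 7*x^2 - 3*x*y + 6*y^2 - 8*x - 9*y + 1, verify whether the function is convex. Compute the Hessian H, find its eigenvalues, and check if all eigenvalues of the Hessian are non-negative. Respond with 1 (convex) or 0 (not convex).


The Hessian of f(x,y) = 7*x^2 - 3*x*y + 6*y^2 - 8*x - 9*y + 1 is:
H = [[14, -3], [-3, 12]]
Trace = 14 + 12 = 26
Determinant = 14*12 - (-3)^2 = 159
Discriminant = (26)^2 - 4*159 = 40.0
Eigenvalues: lambda_1 = 9.8377, lambda_2 = 16.1623
The function is convex.

1


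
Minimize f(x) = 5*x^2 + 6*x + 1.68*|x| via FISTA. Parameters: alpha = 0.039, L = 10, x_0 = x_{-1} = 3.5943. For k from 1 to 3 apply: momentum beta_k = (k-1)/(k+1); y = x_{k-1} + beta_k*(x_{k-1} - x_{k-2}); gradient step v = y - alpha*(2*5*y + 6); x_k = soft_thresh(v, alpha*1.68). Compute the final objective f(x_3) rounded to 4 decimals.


FISTA on f(x) = 5*x^2 + 6*x + 1.68*|x|
L = 10, alpha = 0.039
Iteration 1: beta = 0.0, y = 3.5943 + 0.0*(3.5943 - 3.5943) = 3.5943
  grad(y) = 41.943, v = y - alpha*grad = 1.9585
  prox(v) = soft_thresh(1.9585, 0.0655) = 1.893
Iteration 2: beta = 0.3333, y = 1.893 + 0.3333*(1.893 - 3.5943) = 1.3259
  grad(y) = 19.259, v = y - alpha*grad = 0.5748
  prox(v) = soft_thresh(0.5748, 0.0655) = 0.5093
Iteration 3: beta = 0.5, y = 0.5093 + 0.5*(0.5093 - 1.893) = -0.1826
  grad(y) = 4.1742, v = y - alpha*grad = -0.3454
  prox(v) = soft_thresh(-0.3454, 0.0655) = -0.2799
f(x_3) = 5*(-0.2799)^2 + 6*(-0.2799) + 1.68*|-0.2799| = -0.8174


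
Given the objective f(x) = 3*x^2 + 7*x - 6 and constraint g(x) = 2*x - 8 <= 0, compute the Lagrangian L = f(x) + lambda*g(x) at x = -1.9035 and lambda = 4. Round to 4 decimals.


Step 1: Evaluate f(x).
f(-1.9035) = 3*(-1.9035)^2 + 7*(-1.9035) - 6 = -8.4546
Step 2: Evaluate g(x).
g(-1.9035) = 2*-1.9035 - 8 = -11.807
Step 3: Compute Lagrangian.
L = -8.4546 + 4*-11.807 = -55.6826


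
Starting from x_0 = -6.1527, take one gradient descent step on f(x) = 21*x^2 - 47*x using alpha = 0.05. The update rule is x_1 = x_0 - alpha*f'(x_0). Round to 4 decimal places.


We compute the gradient at x_0 and apply the update.
f'(x) = 42*x - 47
f'(-6.1527) = 42*-6.1527 - 47 = -305.4134
x_1 = -6.1527 - 0.05*-305.4134 = 9.118


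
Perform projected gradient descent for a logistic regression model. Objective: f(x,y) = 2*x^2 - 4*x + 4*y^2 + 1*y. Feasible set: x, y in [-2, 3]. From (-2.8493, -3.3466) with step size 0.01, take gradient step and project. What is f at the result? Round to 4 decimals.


Step 1: Compute gradient at (-2.8493, -3.3466).
grad_x = 2*2*-2.8493 - 4 = -15.3972
grad_y = 2*4*-3.3466 + 1 = -25.7728
Step 2: Gradient step.
x_raw = -2.8493 - 0.01*-15.3972 = -2.6953
y_raw = -3.3466 - 0.01*-25.7728 = -3.0889
Step 3: Project onto [-2, 3].
x_proj = clip(-2.6953) = -2.0
y_proj = clip(-3.0889) = -2.0
Step 4: Evaluate f.
f(-2.0, -2.0) = 30.0


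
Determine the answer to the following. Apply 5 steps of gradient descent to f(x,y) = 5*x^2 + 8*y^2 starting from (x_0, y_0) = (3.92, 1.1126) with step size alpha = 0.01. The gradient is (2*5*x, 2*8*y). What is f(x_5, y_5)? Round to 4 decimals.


Gradient descent on f(x,y) = 5*x^2 + 8*y^2.
Starting point: (3.92, 1.1126), alpha = 0.01
Step 1: grad_x = 2*5*3.92 = 39.2, grad_y = 2*8*1.1126 = 17.8016
  x_1 = 3.92 - 0.01*39.2 = 3.528
  y_1 = 1.1126 - 0.01*17.8016 = 0.9346
Step 2: grad_x = 2*5*3.528 = 35.28, grad_y = 2*8*0.9346 = 14.9533
  x_2 = 3.528 - 0.01*35.28 = 3.1752
  y_2 = 0.9346 - 0.01*14.9533 = 0.7851
Step 3: grad_x = 2*5*3.1752 = 31.752, grad_y = 2*8*0.7851 = 12.5608
  x_3 = 3.1752 - 0.01*31.752 = 2.8577
  y_3 = 0.7851 - 0.01*12.5608 = 0.6594
Step 4: grad_x = 2*5*2.8577 = 28.5768, grad_y = 2*8*0.6594 = 10.5511
  x_4 = 2.8577 - 0.01*28.5768 = 2.5719
  y_4 = 0.6594 - 0.01*10.5511 = 0.5539
Step 5: grad_x = 2*5*2.5719 = 25.7191, grad_y = 2*8*0.5539 = 8.8629
  x_5 = 2.5719 - 0.01*25.7191 = 2.3147
  y_5 = 0.5539 - 0.01*8.8629 = 0.4653
f(2.3147, 0.4653) = 5*2.3147^2 + 8*0.4653^2 = 28.5217


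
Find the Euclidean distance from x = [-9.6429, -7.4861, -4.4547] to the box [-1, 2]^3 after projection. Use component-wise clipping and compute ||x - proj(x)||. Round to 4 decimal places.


Project each component onto [-1, 2].
clip(-9.6429) = -1.0, clip(-7.4861) = -1.0, clip(-4.4547) = -1.0
Projection = [-1.0, -1.0, -1.0]
Squared diffs: [74.6997, 42.0695, 11.935]
Distance = sqrt(128.7042) = 11.3448
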